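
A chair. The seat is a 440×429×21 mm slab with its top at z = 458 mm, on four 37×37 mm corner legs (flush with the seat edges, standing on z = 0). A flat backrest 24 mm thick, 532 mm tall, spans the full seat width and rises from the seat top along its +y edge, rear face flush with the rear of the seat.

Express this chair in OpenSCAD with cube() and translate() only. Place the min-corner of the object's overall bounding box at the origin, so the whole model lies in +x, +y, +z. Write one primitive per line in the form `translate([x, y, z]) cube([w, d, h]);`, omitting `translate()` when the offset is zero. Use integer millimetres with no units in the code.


translate([0, 0, 437]) cube([440, 429, 21]);
cube([37, 37, 437]);
translate([403, 0, 0]) cube([37, 37, 437]);
translate([0, 392, 0]) cube([37, 37, 437]);
translate([403, 392, 0]) cube([37, 37, 437]);
translate([0, 405, 458]) cube([440, 24, 532]);


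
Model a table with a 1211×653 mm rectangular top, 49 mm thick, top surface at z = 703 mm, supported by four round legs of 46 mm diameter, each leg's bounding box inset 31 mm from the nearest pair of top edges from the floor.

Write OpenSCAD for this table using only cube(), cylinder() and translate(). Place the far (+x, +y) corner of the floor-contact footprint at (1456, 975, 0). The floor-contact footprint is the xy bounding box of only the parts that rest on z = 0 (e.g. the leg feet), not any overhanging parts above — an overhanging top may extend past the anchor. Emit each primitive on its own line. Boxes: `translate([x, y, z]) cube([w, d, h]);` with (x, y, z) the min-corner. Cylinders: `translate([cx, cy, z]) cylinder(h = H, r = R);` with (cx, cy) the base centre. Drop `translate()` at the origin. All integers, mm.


translate([276, 353, 654]) cube([1211, 653, 49]);
translate([330, 407, 0]) cylinder(h = 654, r = 23);
translate([1433, 407, 0]) cylinder(h = 654, r = 23);
translate([330, 952, 0]) cylinder(h = 654, r = 23);
translate([1433, 952, 0]) cylinder(h = 654, r = 23);


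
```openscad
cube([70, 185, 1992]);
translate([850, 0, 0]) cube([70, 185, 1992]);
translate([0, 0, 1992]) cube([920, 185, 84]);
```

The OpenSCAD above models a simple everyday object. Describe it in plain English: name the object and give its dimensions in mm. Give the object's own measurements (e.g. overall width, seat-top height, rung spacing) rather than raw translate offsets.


A door frame. The clear opening is 780 mm wide and 1992 mm high. Two 70 mm wide jambs, 185 mm deep, stand either side of the opening from the floor to the top of the opening. A 84 mm thick head sits across the top of both jambs, spanning the full outside width of the frame.


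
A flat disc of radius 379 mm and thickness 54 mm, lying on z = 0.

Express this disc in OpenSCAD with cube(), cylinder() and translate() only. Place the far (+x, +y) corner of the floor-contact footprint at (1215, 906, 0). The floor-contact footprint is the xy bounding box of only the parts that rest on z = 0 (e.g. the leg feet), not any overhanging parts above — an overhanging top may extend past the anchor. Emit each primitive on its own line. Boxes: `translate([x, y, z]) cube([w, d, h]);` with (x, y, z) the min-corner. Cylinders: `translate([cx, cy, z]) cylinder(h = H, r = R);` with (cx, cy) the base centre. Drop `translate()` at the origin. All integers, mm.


translate([836, 527, 0]) cylinder(h = 54, r = 379);


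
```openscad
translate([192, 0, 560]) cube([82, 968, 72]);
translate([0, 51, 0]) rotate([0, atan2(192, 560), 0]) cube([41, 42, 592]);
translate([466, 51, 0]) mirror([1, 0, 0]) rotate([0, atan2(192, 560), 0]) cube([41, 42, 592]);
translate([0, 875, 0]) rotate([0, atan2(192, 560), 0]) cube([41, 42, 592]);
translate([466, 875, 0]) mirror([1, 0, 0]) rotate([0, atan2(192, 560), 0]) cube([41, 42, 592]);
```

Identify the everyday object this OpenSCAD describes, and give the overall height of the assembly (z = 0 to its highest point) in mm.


A sawhorse. The overall height is 632 mm.

A beam across two mirrored pairs of raked legs — a sawhorse. The beam's underside is at z = 560 (matching the legs' vertical rise in atan2(192, 560)) and the beam is 72 mm tall, so its top is at 560 + 72 = 632 mm. The raked legs top out at the beam's underside, so that is the highest point.


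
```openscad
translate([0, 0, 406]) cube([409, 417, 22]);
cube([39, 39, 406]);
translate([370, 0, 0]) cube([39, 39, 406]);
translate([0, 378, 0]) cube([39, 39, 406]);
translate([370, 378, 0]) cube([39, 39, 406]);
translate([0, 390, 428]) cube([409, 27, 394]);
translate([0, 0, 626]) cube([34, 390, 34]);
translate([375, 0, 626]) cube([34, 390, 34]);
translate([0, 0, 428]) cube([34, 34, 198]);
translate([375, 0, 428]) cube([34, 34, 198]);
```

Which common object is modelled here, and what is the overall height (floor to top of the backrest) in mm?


A chair. The overall height is 822 mm.

A slab on four corner posts with a tall panel at the back — a chair. The seat slab sits at z = 406 with thickness 22, and the 394 mm backrest starts at the seat top, so the overall height is 406 + 22 + 394 = 822 mm.


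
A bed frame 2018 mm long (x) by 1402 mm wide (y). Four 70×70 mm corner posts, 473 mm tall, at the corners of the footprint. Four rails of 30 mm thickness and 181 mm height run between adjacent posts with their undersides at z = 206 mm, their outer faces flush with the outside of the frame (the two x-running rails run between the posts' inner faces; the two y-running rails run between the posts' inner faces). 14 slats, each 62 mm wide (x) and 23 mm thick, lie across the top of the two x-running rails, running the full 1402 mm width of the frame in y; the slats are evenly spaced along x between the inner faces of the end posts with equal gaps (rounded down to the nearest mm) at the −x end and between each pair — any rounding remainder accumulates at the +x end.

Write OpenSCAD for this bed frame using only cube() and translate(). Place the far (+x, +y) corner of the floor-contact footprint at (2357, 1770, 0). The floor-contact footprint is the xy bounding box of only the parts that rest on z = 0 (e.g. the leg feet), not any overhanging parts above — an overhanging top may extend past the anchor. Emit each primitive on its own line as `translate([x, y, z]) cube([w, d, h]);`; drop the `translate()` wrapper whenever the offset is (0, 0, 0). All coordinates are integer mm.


// slat z = rail_z + rail_h = 206 + 181 = 387
// slat gap = ⌊(1878 − 14·62) / 15⌋ = 67
translate([339, 368, 0]) cube([70, 70, 473]);
translate([339, 1700, 0]) cube([70, 70, 473]);
translate([2287, 368, 0]) cube([70, 70, 473]);
translate([2287, 1700, 0]) cube([70, 70, 473]);
translate([409, 368, 206]) cube([1878, 30, 181]);
translate([409, 1740, 206]) cube([1878, 30, 181]);
translate([339, 438, 206]) cube([30, 1262, 181]);
translate([2327, 438, 206]) cube([30, 1262, 181]);
translate([476, 368, 387]) cube([62, 1402, 23]);
translate([605, 368, 387]) cube([62, 1402, 23]);
translate([734, 368, 387]) cube([62, 1402, 23]);
translate([863, 368, 387]) cube([62, 1402, 23]);
translate([992, 368, 387]) cube([62, 1402, 23]);
translate([1121, 368, 387]) cube([62, 1402, 23]);
translate([1250, 368, 387]) cube([62, 1402, 23]);
translate([1379, 368, 387]) cube([62, 1402, 23]);
translate([1508, 368, 387]) cube([62, 1402, 23]);
translate([1637, 368, 387]) cube([62, 1402, 23]);
translate([1766, 368, 387]) cube([62, 1402, 23]);
translate([1895, 368, 387]) cube([62, 1402, 23]);
translate([2024, 368, 387]) cube([62, 1402, 23]);
translate([2153, 368, 387]) cube([62, 1402, 23]);


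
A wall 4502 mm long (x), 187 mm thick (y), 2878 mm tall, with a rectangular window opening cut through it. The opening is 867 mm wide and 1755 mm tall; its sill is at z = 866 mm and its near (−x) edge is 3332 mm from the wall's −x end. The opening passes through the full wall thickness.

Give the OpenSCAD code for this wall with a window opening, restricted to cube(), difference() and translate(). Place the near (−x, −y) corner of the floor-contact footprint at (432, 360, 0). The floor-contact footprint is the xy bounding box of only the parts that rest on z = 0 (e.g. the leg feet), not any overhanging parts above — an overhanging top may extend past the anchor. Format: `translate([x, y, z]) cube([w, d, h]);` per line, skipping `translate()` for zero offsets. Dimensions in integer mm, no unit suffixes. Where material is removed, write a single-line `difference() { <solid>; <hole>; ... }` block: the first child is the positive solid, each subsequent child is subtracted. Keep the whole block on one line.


difference() { translate([432, 360, 0]) cube([4502, 187, 2878]); translate([3764, 360, 866]) cube([867, 187, 1755]); }


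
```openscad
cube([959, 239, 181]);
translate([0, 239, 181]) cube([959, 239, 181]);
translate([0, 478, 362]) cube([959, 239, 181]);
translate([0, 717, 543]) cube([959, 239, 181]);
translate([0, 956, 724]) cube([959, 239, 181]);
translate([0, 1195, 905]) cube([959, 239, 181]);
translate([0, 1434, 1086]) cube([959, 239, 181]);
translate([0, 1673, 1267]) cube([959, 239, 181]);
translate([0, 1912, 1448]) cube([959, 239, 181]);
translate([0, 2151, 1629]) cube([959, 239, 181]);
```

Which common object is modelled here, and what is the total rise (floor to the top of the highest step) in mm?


A staircase. The total rise is 1810 mm.

10 identical blocks, each offset up and back from the previous — a staircase. Each step is 181 mm tall and there are 10 of them, so the total rise is 10 × 181 = 1810 mm.


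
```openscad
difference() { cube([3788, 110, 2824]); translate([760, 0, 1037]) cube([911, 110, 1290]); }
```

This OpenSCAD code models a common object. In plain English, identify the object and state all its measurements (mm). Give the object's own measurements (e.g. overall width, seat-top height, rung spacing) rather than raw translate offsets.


A wall 3788 mm long (x), 110 mm thick (y), 2824 mm tall, with a rectangular window opening cut through it. The opening is 911 mm wide and 1290 mm tall; its sill is at z = 1037 mm and its near (−x) edge is 760 mm from the wall's −x end. The opening passes through the full wall thickness.


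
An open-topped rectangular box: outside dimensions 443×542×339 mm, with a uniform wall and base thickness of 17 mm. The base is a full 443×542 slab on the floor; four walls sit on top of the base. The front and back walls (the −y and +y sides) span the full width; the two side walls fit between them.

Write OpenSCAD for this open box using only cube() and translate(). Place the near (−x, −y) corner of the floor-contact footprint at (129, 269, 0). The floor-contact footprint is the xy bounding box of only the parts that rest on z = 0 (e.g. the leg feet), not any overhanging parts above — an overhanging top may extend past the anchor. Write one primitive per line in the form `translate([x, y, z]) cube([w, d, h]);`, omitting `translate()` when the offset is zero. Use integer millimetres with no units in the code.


translate([129, 269, 0]) cube([443, 542, 17]);
translate([129, 269, 17]) cube([443, 17, 322]);
translate([129, 794, 17]) cube([443, 17, 322]);
translate([129, 286, 17]) cube([17, 508, 322]);
translate([555, 286, 17]) cube([17, 508, 322]);


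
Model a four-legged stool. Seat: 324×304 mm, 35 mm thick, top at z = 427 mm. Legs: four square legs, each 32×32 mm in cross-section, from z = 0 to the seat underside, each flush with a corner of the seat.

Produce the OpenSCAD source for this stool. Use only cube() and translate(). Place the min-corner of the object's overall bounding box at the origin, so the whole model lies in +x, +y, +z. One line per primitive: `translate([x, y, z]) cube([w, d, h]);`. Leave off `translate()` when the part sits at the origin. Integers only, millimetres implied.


translate([0, 0, 392]) cube([324, 304, 35]);
cube([32, 32, 392]);
translate([292, 0, 0]) cube([32, 32, 392]);
translate([0, 272, 0]) cube([32, 32, 392]);
translate([292, 272, 0]) cube([32, 32, 392]);


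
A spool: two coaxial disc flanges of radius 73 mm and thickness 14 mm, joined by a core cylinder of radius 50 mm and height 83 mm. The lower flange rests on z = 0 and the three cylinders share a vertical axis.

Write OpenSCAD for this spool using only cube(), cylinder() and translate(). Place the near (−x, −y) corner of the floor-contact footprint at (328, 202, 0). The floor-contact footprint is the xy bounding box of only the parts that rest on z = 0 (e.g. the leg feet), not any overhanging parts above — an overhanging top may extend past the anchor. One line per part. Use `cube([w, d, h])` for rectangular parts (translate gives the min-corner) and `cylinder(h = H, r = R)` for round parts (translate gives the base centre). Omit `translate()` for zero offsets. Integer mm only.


translate([401, 275, 0]) cylinder(h = 14, r = 73);
translate([401, 275, 14]) cylinder(h = 83, r = 50);
translate([401, 275, 97]) cylinder(h = 14, r = 73);


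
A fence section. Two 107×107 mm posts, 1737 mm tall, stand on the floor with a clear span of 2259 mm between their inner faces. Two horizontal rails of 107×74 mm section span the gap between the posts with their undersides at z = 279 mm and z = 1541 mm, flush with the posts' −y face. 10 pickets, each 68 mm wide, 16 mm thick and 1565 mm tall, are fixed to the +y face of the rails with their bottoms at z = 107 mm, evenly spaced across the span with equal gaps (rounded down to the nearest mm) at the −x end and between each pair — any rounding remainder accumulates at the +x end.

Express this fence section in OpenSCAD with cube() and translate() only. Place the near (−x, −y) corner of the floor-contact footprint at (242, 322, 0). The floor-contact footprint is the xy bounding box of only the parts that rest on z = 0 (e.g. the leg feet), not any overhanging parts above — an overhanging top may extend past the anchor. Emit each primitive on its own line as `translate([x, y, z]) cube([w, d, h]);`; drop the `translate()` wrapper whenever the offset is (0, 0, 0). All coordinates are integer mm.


translate([242, 322, 0]) cube([107, 107, 1737]);
translate([2608, 322, 0]) cube([107, 107, 1737]);
translate([349, 322, 279]) cube([2259, 107, 74]);
translate([349, 322, 1541]) cube([2259, 107, 74]);
translate([492, 429, 107]) cube([68, 16, 1565]);
translate([703, 429, 107]) cube([68, 16, 1565]);
translate([914, 429, 107]) cube([68, 16, 1565]);
translate([1125, 429, 107]) cube([68, 16, 1565]);
translate([1336, 429, 107]) cube([68, 16, 1565]);
translate([1547, 429, 107]) cube([68, 16, 1565]);
translate([1758, 429, 107]) cube([68, 16, 1565]);
translate([1969, 429, 107]) cube([68, 16, 1565]);
translate([2180, 429, 107]) cube([68, 16, 1565]);
translate([2391, 429, 107]) cube([68, 16, 1565]);


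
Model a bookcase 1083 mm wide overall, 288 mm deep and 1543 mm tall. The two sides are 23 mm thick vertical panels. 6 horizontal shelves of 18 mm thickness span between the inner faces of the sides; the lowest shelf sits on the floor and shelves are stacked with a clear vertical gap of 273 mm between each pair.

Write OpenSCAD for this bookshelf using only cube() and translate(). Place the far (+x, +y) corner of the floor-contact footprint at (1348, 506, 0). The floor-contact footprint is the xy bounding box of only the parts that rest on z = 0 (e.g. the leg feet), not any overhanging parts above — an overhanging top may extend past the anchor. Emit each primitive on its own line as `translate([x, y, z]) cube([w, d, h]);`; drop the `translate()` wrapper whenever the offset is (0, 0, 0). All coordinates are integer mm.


translate([265, 218, 0]) cube([23, 288, 1543]);
translate([1325, 218, 0]) cube([23, 288, 1543]);
translate([288, 218, 0]) cube([1037, 288, 18]);
translate([288, 218, 291]) cube([1037, 288, 18]);
translate([288, 218, 582]) cube([1037, 288, 18]);
translate([288, 218, 873]) cube([1037, 288, 18]);
translate([288, 218, 1164]) cube([1037, 288, 18]);
translate([288, 218, 1455]) cube([1037, 288, 18]);


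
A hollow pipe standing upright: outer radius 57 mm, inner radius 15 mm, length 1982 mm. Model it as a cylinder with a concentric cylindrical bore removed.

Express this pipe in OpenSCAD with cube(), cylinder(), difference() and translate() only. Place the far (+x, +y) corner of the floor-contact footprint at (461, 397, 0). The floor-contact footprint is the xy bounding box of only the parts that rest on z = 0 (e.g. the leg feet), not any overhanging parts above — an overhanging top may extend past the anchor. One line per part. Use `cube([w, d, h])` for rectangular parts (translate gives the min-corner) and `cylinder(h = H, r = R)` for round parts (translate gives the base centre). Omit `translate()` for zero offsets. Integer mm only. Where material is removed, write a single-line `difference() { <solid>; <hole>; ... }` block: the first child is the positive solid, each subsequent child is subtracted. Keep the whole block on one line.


difference() { translate([404, 340, 0]) cylinder(h = 1982, r = 57); translate([404, 340, 0]) cylinder(h = 1982, r = 15); }


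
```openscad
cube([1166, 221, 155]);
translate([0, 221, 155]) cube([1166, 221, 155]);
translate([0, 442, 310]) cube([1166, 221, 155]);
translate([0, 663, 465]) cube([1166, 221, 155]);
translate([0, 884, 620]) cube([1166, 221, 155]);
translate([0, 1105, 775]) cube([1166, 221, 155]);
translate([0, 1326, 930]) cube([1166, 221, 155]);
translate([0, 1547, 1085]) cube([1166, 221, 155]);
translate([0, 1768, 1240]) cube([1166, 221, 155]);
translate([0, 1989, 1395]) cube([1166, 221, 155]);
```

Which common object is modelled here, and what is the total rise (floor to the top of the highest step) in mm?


A staircase. The total rise is 1550 mm.

10 identical blocks, each offset up and back from the previous — a staircase. Each step is 155 mm tall and there are 10 of them, so the total rise is 10 × 155 = 1550 mm.


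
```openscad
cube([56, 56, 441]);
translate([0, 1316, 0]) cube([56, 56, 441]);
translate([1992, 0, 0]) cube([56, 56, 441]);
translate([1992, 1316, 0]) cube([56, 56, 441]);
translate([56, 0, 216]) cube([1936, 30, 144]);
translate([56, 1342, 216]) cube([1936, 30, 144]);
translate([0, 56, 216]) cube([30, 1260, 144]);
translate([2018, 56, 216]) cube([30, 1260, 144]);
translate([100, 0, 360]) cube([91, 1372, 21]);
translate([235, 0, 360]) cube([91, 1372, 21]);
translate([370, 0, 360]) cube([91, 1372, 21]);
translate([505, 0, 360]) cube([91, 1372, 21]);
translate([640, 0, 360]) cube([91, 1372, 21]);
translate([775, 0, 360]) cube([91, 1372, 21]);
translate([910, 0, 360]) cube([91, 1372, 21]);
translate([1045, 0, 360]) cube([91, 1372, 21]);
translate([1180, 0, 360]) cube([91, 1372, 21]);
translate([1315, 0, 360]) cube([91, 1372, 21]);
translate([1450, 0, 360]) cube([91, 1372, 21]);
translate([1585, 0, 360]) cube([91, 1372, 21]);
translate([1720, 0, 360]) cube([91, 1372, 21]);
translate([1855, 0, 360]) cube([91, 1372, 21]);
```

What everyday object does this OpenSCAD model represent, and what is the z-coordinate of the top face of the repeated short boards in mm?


A bed frame. The slat-top height is 381 mm.

Four posts, four rails, and a row of slats — a bed frame. Slats sit on the rails at z = 216 + 144 = 360; with slat thickness 21, the top is 381 mm.


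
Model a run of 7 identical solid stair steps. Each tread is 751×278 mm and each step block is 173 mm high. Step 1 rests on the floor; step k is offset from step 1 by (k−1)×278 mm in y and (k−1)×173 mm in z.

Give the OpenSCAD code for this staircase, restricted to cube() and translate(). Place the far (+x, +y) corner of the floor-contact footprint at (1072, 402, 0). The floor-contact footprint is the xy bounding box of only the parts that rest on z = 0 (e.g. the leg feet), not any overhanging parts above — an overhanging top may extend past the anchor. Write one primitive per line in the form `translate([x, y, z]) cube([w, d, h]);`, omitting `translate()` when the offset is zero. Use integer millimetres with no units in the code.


translate([321, 124, 0]) cube([751, 278, 173]);
translate([321, 402, 173]) cube([751, 278, 173]);
translate([321, 680, 346]) cube([751, 278, 173]);
translate([321, 958, 519]) cube([751, 278, 173]);
translate([321, 1236, 692]) cube([751, 278, 173]);
translate([321, 1514, 865]) cube([751, 278, 173]);
translate([321, 1792, 1038]) cube([751, 278, 173]);


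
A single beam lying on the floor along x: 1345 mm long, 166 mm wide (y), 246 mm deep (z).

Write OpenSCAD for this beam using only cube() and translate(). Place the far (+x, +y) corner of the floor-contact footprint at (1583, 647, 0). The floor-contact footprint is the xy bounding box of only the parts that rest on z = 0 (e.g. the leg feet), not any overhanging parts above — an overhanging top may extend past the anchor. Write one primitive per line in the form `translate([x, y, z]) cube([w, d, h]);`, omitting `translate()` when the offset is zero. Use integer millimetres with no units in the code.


translate([238, 481, 0]) cube([1345, 166, 246]);


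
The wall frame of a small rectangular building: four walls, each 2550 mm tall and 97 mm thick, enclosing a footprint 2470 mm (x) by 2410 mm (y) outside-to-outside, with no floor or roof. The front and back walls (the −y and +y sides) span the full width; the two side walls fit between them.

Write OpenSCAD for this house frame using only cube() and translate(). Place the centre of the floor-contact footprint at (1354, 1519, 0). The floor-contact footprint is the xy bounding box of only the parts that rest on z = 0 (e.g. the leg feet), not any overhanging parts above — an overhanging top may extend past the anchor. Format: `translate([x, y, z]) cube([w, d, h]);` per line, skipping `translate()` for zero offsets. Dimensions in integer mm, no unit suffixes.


translate([119, 314, 0]) cube([2470, 97, 2550]);
translate([119, 2627, 0]) cube([2470, 97, 2550]);
translate([119, 411, 0]) cube([97, 2216, 2550]);
translate([2492, 411, 0]) cube([97, 2216, 2550]);


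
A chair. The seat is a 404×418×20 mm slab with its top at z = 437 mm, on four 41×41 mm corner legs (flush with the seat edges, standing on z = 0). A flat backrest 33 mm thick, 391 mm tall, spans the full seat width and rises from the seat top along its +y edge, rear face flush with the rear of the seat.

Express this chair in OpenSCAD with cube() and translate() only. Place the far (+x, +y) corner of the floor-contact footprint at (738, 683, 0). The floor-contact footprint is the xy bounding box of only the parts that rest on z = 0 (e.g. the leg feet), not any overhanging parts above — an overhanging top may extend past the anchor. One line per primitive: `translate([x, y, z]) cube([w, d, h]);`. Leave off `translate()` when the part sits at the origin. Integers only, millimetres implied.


translate([334, 265, 417]) cube([404, 418, 20]);
translate([334, 265, 0]) cube([41, 41, 417]);
translate([697, 265, 0]) cube([41, 41, 417]);
translate([334, 642, 0]) cube([41, 41, 417]);
translate([697, 642, 0]) cube([41, 41, 417]);
translate([334, 650, 437]) cube([404, 33, 391]);


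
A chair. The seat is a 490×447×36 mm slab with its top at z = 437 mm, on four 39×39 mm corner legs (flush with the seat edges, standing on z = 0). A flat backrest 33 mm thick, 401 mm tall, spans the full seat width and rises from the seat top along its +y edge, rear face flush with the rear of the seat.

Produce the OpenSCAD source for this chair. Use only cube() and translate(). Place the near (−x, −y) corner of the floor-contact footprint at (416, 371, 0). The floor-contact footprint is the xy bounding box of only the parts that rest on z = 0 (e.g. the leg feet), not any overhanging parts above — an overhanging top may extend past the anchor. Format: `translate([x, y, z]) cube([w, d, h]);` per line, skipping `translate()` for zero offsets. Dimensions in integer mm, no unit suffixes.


// leg_h = 437 - 36 = 401
translate([416, 371, 401]) cube([490, 447, 36]);
translate([416, 371, 0]) cube([39, 39, 401]);
translate([867, 371, 0]) cube([39, 39, 401]);
translate([416, 779, 0]) cube([39, 39, 401]);
translate([867, 779, 0]) cube([39, 39, 401]);
translate([416, 785, 437]) cube([490, 33, 401]);


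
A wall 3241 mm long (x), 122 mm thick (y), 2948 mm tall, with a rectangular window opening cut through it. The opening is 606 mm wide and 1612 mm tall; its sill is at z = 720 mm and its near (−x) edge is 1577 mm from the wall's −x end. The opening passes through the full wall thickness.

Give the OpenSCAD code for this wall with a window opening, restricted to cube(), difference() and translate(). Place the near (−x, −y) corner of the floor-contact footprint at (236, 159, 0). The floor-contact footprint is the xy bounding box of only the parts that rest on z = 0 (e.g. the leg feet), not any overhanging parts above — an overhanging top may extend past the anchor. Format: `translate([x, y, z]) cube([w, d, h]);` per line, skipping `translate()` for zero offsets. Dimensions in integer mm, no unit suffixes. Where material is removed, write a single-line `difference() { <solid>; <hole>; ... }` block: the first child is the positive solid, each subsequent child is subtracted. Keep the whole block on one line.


difference() { translate([236, 159, 0]) cube([3241, 122, 2948]); translate([1813, 159, 720]) cube([606, 122, 1612]); }


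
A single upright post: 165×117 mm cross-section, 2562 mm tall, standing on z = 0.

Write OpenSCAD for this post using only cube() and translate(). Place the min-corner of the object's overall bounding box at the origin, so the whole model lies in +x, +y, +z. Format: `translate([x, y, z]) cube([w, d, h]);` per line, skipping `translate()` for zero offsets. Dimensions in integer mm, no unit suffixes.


cube([165, 117, 2562]);


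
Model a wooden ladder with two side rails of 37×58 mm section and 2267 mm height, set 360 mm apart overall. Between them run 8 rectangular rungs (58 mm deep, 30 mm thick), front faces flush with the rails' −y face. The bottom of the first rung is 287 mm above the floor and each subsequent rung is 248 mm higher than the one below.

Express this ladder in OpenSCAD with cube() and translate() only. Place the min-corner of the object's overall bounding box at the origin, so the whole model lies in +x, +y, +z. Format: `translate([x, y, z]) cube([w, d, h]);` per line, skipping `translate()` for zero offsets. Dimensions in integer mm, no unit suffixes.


cube([37, 58, 2267]);
translate([323, 0, 0]) cube([37, 58, 2267]);
translate([37, 0, 287]) cube([286, 58, 30]);
translate([37, 0, 535]) cube([286, 58, 30]);
translate([37, 0, 783]) cube([286, 58, 30]);
translate([37, 0, 1031]) cube([286, 58, 30]);
translate([37, 0, 1279]) cube([286, 58, 30]);
translate([37, 0, 1527]) cube([286, 58, 30]);
translate([37, 0, 1775]) cube([286, 58, 30]);
translate([37, 0, 2023]) cube([286, 58, 30]);


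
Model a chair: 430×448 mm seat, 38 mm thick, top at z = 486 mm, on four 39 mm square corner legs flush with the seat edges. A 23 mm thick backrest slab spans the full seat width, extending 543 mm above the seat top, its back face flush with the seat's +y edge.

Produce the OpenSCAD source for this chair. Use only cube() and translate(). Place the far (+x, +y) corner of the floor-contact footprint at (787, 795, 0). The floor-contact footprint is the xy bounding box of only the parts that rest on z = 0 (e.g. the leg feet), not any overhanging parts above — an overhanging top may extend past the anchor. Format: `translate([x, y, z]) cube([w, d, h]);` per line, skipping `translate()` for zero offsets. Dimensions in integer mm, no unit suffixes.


translate([357, 347, 448]) cube([430, 448, 38]);
translate([357, 347, 0]) cube([39, 39, 448]);
translate([748, 347, 0]) cube([39, 39, 448]);
translate([357, 756, 0]) cube([39, 39, 448]);
translate([748, 756, 0]) cube([39, 39, 448]);
translate([357, 772, 486]) cube([430, 23, 543]);


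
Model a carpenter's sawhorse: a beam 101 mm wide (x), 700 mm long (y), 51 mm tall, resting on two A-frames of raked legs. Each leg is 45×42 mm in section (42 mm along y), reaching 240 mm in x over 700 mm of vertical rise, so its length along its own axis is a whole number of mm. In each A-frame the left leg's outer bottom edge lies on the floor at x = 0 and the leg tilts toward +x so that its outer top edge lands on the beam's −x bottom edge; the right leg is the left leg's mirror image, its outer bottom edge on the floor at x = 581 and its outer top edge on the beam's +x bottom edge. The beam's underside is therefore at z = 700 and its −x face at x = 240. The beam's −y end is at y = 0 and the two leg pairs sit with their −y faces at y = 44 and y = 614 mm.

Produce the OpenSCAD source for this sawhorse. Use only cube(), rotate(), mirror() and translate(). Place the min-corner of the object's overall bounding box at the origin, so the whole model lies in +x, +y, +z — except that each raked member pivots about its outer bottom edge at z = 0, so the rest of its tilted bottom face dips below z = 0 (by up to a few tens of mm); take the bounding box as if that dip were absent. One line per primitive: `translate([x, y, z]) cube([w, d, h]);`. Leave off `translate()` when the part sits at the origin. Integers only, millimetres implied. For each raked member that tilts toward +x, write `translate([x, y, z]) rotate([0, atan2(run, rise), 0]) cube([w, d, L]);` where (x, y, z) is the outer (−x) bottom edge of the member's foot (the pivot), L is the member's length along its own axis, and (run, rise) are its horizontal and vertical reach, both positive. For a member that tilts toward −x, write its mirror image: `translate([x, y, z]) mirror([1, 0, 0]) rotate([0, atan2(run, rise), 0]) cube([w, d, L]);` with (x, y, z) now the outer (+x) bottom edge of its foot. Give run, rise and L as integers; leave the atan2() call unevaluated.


// leg length = √(240² + 700²) = 740
// right-leg outer foot x = 2·240 + 101 = 581
// beam min-corner = (240, 0, 700)
translate([240, 0, 700]) cube([101, 700, 51]);
translate([0, 44, 0]) rotate([0, atan2(240, 700), 0]) cube([45, 42, 740]);
translate([581, 44, 0]) mirror([1, 0, 0]) rotate([0, atan2(240, 700), 0]) cube([45, 42, 740]);
translate([0, 614, 0]) rotate([0, atan2(240, 700), 0]) cube([45, 42, 740]);
translate([581, 614, 0]) mirror([1, 0, 0]) rotate([0, atan2(240, 700), 0]) cube([45, 42, 740]);


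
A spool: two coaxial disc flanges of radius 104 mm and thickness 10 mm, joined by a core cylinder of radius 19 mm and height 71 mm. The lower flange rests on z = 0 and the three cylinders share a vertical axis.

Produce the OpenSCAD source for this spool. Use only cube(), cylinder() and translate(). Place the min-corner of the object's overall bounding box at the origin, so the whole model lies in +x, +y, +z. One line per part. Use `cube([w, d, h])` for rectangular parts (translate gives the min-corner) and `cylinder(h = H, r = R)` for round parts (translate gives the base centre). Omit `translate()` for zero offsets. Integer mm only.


translate([104, 104, 0]) cylinder(h = 10, r = 104);
translate([104, 104, 10]) cylinder(h = 71, r = 19);
translate([104, 104, 81]) cylinder(h = 10, r = 104);


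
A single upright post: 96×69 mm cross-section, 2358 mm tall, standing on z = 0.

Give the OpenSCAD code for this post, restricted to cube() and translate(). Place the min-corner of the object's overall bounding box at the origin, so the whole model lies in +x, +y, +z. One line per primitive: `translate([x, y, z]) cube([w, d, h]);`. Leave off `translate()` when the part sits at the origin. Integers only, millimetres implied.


cube([96, 69, 2358]);


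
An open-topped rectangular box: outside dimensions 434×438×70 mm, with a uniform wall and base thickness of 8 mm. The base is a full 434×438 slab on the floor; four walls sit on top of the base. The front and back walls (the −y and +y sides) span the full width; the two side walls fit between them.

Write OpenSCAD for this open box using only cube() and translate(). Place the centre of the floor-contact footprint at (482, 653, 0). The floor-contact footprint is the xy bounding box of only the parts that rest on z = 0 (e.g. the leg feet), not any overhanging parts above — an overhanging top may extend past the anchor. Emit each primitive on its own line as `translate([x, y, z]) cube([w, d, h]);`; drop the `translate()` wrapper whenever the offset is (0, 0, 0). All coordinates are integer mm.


translate([265, 434, 0]) cube([434, 438, 8]);
translate([265, 434, 8]) cube([434, 8, 62]);
translate([265, 864, 8]) cube([434, 8, 62]);
translate([265, 442, 8]) cube([8, 422, 62]);
translate([691, 442, 8]) cube([8, 422, 62]);


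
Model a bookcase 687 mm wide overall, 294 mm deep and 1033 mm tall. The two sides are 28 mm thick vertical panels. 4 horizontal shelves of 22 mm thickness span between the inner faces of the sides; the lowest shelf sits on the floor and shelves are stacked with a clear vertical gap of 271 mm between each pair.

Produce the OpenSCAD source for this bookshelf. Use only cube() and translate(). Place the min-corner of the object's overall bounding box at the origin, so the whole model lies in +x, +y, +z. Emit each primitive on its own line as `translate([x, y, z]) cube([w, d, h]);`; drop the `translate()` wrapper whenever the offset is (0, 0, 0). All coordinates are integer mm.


cube([28, 294, 1033]);
translate([659, 0, 0]) cube([28, 294, 1033]);
translate([28, 0, 0]) cube([631, 294, 22]);
translate([28, 0, 293]) cube([631, 294, 22]);
translate([28, 0, 586]) cube([631, 294, 22]);
translate([28, 0, 879]) cube([631, 294, 22]);


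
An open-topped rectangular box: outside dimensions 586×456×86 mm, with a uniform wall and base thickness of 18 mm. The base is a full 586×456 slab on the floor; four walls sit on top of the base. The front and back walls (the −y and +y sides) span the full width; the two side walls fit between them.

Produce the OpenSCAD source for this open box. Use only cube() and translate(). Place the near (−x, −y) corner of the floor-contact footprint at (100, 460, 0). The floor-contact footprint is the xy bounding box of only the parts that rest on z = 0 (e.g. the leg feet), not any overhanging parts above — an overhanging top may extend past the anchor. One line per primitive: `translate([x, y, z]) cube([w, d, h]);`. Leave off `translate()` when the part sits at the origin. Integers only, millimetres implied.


translate([100, 460, 0]) cube([586, 456, 18]);
translate([100, 460, 18]) cube([586, 18, 68]);
translate([100, 898, 18]) cube([586, 18, 68]);
translate([100, 478, 18]) cube([18, 420, 68]);
translate([668, 478, 18]) cube([18, 420, 68]);


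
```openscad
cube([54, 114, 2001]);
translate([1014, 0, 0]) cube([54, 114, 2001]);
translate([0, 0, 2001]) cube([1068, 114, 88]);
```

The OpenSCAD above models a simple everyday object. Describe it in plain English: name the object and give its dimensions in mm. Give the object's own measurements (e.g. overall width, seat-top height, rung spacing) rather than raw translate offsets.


A door frame. The clear opening is 960 mm wide and 2001 mm high. Two 54 mm wide jambs, 114 mm deep, stand either side of the opening from the floor to the top of the opening. A 88 mm thick head sits across the top of both jambs, spanning the full outside width of the frame.


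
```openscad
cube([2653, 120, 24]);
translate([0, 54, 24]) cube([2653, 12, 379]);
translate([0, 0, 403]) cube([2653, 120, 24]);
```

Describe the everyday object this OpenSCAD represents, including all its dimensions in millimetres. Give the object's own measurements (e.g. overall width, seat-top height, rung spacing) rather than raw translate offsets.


An I-beam lying along x, 2653 mm long. Overall section height 427 mm. Two flanges 120 mm wide (y) and 24 mm thick, one on the floor and one at the top; a web 12 mm thick runs between them, centred on the flange width.


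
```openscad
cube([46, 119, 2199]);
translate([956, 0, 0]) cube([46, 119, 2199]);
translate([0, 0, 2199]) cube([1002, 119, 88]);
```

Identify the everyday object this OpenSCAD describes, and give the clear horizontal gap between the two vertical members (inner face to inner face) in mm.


A door frame. The clear opening width is 910 mm.

Two 2199 mm tall posts with a header on top — a door frame. The left jamb is 46 mm wide at x = 0; the right jamb starts at x = 956. The clear opening is 956 − 46 = 910 mm.


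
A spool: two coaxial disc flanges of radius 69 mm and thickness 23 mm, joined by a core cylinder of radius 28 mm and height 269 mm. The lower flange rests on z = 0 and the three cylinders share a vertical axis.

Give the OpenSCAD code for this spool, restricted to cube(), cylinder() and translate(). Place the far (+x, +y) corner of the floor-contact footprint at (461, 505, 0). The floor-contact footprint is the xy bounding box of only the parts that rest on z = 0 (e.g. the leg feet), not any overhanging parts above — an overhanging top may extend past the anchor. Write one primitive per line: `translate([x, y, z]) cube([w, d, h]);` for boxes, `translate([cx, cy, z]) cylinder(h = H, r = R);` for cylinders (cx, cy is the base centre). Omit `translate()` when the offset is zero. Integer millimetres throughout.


translate([392, 436, 0]) cylinder(h = 23, r = 69);
translate([392, 436, 23]) cylinder(h = 269, r = 28);
translate([392, 436, 292]) cylinder(h = 23, r = 69);


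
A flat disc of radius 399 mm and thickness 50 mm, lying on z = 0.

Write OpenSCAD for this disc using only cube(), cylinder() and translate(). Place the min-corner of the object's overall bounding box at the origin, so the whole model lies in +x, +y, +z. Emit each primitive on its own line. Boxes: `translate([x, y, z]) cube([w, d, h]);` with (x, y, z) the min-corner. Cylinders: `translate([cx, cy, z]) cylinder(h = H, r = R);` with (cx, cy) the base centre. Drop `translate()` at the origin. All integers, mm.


translate([399, 399, 0]) cylinder(h = 50, r = 399);


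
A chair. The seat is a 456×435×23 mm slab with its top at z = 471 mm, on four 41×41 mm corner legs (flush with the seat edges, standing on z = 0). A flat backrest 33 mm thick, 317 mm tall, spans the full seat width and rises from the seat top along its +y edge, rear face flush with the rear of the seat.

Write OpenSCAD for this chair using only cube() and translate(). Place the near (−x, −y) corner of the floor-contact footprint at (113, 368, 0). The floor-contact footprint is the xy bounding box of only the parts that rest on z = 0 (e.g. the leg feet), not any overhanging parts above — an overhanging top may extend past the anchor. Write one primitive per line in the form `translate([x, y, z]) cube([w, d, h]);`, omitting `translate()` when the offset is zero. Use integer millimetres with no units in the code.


// leg_h = 471 - 23 = 448
translate([113, 368, 448]) cube([456, 435, 23]);
translate([113, 368, 0]) cube([41, 41, 448]);
translate([528, 368, 0]) cube([41, 41, 448]);
translate([113, 762, 0]) cube([41, 41, 448]);
translate([528, 762, 0]) cube([41, 41, 448]);
translate([113, 770, 471]) cube([456, 33, 317]);


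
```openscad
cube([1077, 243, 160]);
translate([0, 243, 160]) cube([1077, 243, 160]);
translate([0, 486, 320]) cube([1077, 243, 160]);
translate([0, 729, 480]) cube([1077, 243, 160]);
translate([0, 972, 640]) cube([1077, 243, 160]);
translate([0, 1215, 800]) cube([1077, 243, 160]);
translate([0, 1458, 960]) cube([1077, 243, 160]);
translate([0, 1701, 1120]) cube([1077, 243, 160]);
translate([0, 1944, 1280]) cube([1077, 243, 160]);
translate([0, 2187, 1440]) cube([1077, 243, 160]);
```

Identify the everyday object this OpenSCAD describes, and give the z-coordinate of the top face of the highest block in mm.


A staircase. The total rise is 1600 mm.

10 identical blocks, each offset up and back from the previous — a staircase. Each step is 160 mm tall and there are 10 of them, so the total rise is 10 × 160 = 1600 mm.


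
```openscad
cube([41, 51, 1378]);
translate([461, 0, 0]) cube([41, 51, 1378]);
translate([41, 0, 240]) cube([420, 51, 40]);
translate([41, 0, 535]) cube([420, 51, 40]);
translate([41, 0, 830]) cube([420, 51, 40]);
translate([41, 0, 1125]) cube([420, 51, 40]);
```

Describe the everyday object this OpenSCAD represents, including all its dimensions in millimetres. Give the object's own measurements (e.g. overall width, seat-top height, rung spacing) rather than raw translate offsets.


A straight ladder. Two 41×51 mm vertical rails, 1378 mm tall, stand 502 mm apart (outside-to-outside) with their front faces coplanar on the −y side. 4 rungs, each 51 mm deep and 40 mm tall, span between the inner faces of the rails, front faces flush with the rails. The lowest rung's underside is at z = 240 mm and rungs are spaced 295 mm apart (underside to underside).
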